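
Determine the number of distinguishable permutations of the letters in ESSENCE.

Letter multiplicities in ESSENCE: C×1, E×3, N×1, S×2.
So there are 7! / (3!·2!) = 420 distinguishable arrangements.

420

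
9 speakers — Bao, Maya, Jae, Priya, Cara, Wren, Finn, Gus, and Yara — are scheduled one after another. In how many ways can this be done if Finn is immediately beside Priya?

80640

Treat {Finn, Priya} as a single unit. There are 8 units to order, and the pair itself can be ordered 2 ways.
That gives 2 × 8! = 2 × 40320 = 80640.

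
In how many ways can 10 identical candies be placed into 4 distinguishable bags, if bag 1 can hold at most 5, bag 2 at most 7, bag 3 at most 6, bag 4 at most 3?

Without the upper bounds there are C(13,3) = 286 ways to split 10 among 4 bags.
Subtract solutions that violate a single cap (substitute x_i' = x_i − (cap_i+1)): x_1 ≥ 6 gives C(7,3) = 35; x_2 ≥ 8 gives C(5,3) = 10; x_3 ≥ 7 gives C(6,3) = 20; x_4 ≥ 4 gives C(9,3) = 84. Together 149.
Add back pairs where two caps are both exceeded: 0 + 0 + 1 + 0 + 0 + 0 = 1.
By inclusion–exclusion the count is 286 − 149 + 1 = 138.

138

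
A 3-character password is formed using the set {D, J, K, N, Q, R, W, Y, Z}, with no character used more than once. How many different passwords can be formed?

504

This is a permutation of 3 out of 9: P(9,3) = 9!/6!.
That product is 9 × 8 × 7 = 504.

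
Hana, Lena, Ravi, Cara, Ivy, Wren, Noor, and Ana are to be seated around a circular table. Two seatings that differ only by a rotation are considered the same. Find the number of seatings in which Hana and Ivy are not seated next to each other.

3600

Without the restriction there are (7)! = 5040 seatings.
Those with Hana next to Ivy: fuse the pair into one unit and seat 7 units around a circle — 2·(6)! = 1440.
Subtracting, 5040 − 1440 = 3600.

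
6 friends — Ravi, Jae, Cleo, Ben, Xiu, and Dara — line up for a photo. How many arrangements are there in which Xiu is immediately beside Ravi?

Place the 4 others and the Xiu-Ravi pair as 5 objects in a line; the pair has 2 internal arrangements.
So the count is 2·(5)! = 240.

240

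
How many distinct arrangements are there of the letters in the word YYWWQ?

Letter multiplicities in YYWWQ: Q×1, W×2, Y×2.
So there are 5! / (2!·2!) = 30 distinguishable arrangements.

30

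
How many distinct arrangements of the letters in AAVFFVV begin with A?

60

With the first slot taken by A, it remains to arrange the other 6 letters (AVFFVV).
Those 6 letters have F appearing twice and V appearing 3 times, giving (6)!/(3!·2!) = 60.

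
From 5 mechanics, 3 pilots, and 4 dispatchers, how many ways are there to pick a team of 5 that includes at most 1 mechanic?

Split by how many mechanics are chosen (0 through 1).
Sum: C(5,0)·C(7,5) + C(5,1)·C(7,4) = 21 + 175 = 196.

196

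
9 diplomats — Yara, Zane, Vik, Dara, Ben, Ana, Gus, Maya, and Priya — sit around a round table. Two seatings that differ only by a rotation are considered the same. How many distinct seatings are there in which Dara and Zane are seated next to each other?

10080

Glue Dara and Zane into a block (2 internal orders). Seating 8 units around a circle gives (7)! arrangements.
So 2 × (7)! = 2 × 5040 = 10080.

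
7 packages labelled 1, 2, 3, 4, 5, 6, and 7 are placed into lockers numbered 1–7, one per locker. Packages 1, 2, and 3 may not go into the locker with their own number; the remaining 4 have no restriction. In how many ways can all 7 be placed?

Let Aᵢ (for i ∈ {1, 2, 3}) be the placements that put package i in its forbidden locker. Any j of these fix j positions, leaving (7−j)! ways to fill the rest, and there are C(3,j) ways to pick which j.
By inclusion–exclusion, the number of valid placements is Σ_{j=0}^{3} (−1)^j C(3,j)·(7−j)!.
Computing: 5040 − 2160 + 360 − 24 = 3216.

3216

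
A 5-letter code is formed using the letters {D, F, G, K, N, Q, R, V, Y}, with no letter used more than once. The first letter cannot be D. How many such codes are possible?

13440

The first letter has 9−1 = 8 choices (anything except D).
The remaining 4 letters are filled from the other 8 symbols without repetition: 8 × 7 × 6 × 5 = 1680.
Total: 8 × 1680 = 13440.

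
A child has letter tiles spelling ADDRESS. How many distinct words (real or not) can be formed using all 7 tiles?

Letter multiplicities in ADDRESS: A×1, D×2, E×1, R×1, S×2.
Dividing 7! = 5040 by 2!·2! = 4 for the repeated letters gives 1260.

1260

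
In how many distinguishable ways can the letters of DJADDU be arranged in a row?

DJADDU has 6 letters with D appearing 3 times.
Dividing 6! = 720 by 3! = 6 for the repeated letters gives 120.

120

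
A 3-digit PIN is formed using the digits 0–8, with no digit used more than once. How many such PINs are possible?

504

With no repetition, fill the 3 digits in order: 9 choices, then 8, down to 7.
9 × 8 × 7 = 504.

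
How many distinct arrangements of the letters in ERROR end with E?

4

Fix E in the last position and arrange the remaining 4 letters.
Those 4 letters have R appearing 3 times, giving (4)!/(3!) = 4.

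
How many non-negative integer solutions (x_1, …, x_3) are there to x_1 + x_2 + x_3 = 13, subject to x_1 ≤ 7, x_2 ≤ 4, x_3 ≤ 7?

20

By stars and bars, unrestricted non-negative solutions to x_1+…+x_3 = 13 number C(13+2,2) = 105.
Subtract solutions that violate a single cap (substitute x_i' = x_i − (cap_i+1)): x_1 ≥ 8 gives C(7,2) = 21; x_2 ≥ 5 gives C(10,2) = 45; x_3 ≥ 8 gives C(7,2) = 21. Together 87.
Add back pairs where two caps are both exceeded: 1 + 0 + 1 = 2.
By inclusion–exclusion the count is 105 − 87 + 2 = 20.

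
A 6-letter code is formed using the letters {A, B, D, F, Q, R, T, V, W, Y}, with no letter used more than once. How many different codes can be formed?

Choose and order 6 of the 10 symbols: the first letter has 10 options, the next 9, and so on down to 5.
10 × 9 × 8 × 7 × 6 × 5 = 151200.

151200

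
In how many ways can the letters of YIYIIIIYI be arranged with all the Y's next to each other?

7

Treat the 3 copies of Y as a single block. The multiset to arrange is then {YYY, I, I, I, I, I, I}, 7 items in all.
That gives (7)!/(6!) = 7 arrangements.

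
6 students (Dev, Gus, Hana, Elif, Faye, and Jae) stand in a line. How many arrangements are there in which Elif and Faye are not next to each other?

Of the 6! = 720 arrangements, those with Elif and Faye adjacent number 2 × 5! = 240 (treat the pair as a block with 2 internal orders).
Complementary counting: 720 − 240 = 480.

480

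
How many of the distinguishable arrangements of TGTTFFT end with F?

30

With the last slot taken by F, it remains to arrange the other 6 letters (TGTTFT).
Those 6 letters have T appearing 4 times, giving (6)!/(4!) = 30.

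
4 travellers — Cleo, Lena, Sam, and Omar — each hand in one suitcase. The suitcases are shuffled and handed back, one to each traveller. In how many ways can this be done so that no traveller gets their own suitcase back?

Let Aᵢ be the assignments in which traveller i gets their own suitcase. We want the size of the complement of A₁∪…∪A_4.
By inclusion–exclusion this is Σ_{j=0}^{4} (−1)^j C(4,j)·(4−j)!.
Computing: 24 − 24 + 12 − 4 + 1 = 9.

9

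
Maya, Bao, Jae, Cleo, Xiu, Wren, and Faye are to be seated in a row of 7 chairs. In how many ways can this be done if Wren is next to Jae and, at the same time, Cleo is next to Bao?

Treat {Wren,Jae} as one block (2 orders) and {Cleo,Bao} as another (2 orders).
That leaves 5 units to arrange: 2 × 2 × 5! = 4 × 120 = 480.

480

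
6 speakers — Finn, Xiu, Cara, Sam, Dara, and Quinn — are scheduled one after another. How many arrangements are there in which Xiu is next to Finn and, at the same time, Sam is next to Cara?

Treat {Xiu,Finn} as one block (2 orders) and {Sam,Cara} as another (2 orders).
That leaves 4 units to arrange: 2 × 2 × 4! = 4 × 24 = 96.

96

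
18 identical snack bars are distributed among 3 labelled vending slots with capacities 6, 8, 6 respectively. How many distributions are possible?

By stars and bars, unrestricted non-negative solutions to x_1+…+x_3 = 18 number C(18+2,2) = 190.
Subtract solutions that violate a single cap (substitute x_i' = x_i − (cap_i+1)): x_1 ≥ 7 gives C(13,2) = 78; x_2 ≥ 9 gives C(11,2) = 55; x_3 ≥ 7 gives C(13,2) = 78. Together 211.
Add back pairs where two caps are both exceeded: 6 + 15 + 6 = 27.
By inclusion–exclusion the count is 190 − 211 + 27 = 6.

6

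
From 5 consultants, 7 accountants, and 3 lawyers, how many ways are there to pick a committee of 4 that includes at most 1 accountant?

Split by how many accountants are chosen (0 through 1).
Sum: C(7,0)·C(8,4) + C(7,1)·C(8,3) = 70 + 392 = 462.

462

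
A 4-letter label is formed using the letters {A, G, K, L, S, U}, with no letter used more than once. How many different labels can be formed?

360

This is a permutation of 4 out of 6: P(6,4) = 6!/2!.
That product is 6 × 5 × 4 × 3 = 360.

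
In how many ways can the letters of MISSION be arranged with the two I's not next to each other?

900

Total arrangements of MISSION: 7!/(2!·2!) = 1260.
Arrangements with the I's together: treat II as one letter, giving (6)!/(2!) = 360.
Hence 1260 − 360 = 900.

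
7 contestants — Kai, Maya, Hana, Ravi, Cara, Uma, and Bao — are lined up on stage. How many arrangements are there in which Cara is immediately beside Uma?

Place the 5 others and the Cara-Uma pair as 6 objects in a line; the pair has 2 internal arrangements.
That gives 2 × 6! = 2 × 720 = 1440.

1440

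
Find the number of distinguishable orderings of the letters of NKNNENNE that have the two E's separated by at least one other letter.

There are 8!/(5!·2!) = 168 arrangements of NKNNENNE in total.
If the two E's are adjacent, glue them into one block, leaving 7 items to arrange: (7)!/(5!) = 42 ways.
Subtracting, 168 − 42 = 126 arrangements keep the E's apart.

126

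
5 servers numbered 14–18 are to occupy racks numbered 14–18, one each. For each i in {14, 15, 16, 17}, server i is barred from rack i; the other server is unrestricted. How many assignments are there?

53

Let Aᵢ (for 14 ≤ i ≤ 17) be the placements that put server i in its forbidden rack. Any j of these fix j positions, leaving (5−j)! ways to fill the rest, and there are C(4,j) ways to pick which j.
By inclusion–exclusion, the number of valid placements is Σ_{j=0}^{4} (−1)^j C(4,j)·(5−j)!.
Computing: 120 − 96 + 36 − 8 + 1 = 53.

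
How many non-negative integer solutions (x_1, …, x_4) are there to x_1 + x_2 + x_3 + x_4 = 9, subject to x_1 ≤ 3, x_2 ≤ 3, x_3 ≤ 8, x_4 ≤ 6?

101

Without the upper bounds there are C(12,3) = 220 ways to split 9 among 4 variables.
Subtract solutions that violate a single cap (substitute x_i' = x_i − (cap_i+1)): x_1 ≥ 4 gives C(8,3) = 56; x_2 ≥ 4 gives C(8,3) = 56; x_3 ≥ 9 gives C(3,3) = 1; x_4 ≥ 7 gives C(5,3) = 10. Together 123.
Add back pairs where two caps are both exceeded: 4 + 0 + 0 + 0 + 0 + 0 = 4.
By inclusion–exclusion the count is 220 − 123 + 4 = 101.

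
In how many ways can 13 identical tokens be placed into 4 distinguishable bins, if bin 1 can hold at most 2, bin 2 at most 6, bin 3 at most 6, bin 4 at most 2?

Ignoring the caps, the number of non-negative solutions to x_1+…+x_4 = 13 is C(16,3) = 560.
Subtract solutions that violate a single cap (substitute x_i' = x_i − (cap_i+1)): x_1 ≥ 3 gives C(13,3) = 286; x_2 ≥ 7 gives C(9,3) = 84; x_3 ≥ 7 gives C(9,3) = 84; x_4 ≥ 3 gives C(13,3) = 286. Together 740.
Add back pairs where two caps are both exceeded: 20 + 20 + 120 + 0 + 20 + 20 = 200.
Subtract triples: 0 + 1 + 1 + 0 = 2.
By inclusion–exclusion the count is 560 − 740 + 200 − 2 = 18.

18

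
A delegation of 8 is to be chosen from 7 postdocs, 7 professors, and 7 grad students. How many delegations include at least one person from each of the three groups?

With no constraint there are C(21,8) = 203490 possible selections.
Selections missing a whole group: no postdocs → C(14,8) = 3003; no professors → C(14,8) = 3003; no grad students → C(14,8) = 3003.
Add back selections omitting two groups (i.e. drawn from a single group): C(7,8) + C(7,8) + C(7,8) = 0.
By inclusion–exclusion: 203490 − 9009 + 0 = 194481.

194481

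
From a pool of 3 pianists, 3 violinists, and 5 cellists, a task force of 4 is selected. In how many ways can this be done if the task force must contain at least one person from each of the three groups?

Total 4-person selections from all 11: C(11,4) = 330.
Subtract selections that omit an entire group: no pianists → C(8,4) = 70; no violinists → C(8,4) = 70; no cellists → C(6,4) = 15.
Add back selections omitting two groups (i.e. drawn from a single group): C(3,4) + C(3,4) + C(5,4) = 5.
By inclusion–exclusion: 330 − 155 + 5 = 180.

180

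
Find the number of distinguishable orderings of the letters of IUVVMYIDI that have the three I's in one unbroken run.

Treat the 3 copies of I as a single block. The multiset to arrange is then {III, D, M, U, V, V, Y}, 7 items in all.
That gives (7)!/(2!) = 2520 arrangements.

2520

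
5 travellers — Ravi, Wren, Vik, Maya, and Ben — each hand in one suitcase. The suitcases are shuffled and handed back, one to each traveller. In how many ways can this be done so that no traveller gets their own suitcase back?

44

This is the derangement count D_5: permutations of 5 items with no fixed point.
By inclusion–exclusion this is Σ_{j=0}^{5} (−1)^j C(5,j)·(5−j)!.
Computing: 120 − 120 + 60 − 20 + 5 − 1 = 44.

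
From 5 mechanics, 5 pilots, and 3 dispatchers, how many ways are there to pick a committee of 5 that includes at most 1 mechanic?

Split by how many mechanics are chosen (0 through 1).
Sum: C(5,0)·C(8,5) + C(5,1)·C(8,4) = 56 + 350 = 406.

406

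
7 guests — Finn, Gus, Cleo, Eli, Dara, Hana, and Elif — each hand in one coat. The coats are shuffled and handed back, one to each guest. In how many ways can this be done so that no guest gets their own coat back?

Count assignments avoiding every fixed point. For any j of the 7 guests fixed to their own coat, the other 7−j can be arranged in (7−j)! ways.
By inclusion–exclusion this is Σ_{j=0}^{7} (−1)^j C(7,j)·(7−j)!.
Computing: 5040 − 5040 + 2520 − 840 + 210 − 42 + 7 − 1 = 1854.

1854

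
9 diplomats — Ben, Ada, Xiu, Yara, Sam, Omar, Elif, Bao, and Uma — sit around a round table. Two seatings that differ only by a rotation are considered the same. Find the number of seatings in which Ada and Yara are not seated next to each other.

30240

All circular seatings of 9 people number (8)! = 40320.
Those with Ada next to Yara: fuse the pair into one unit and seat 8 units around a circle — 2·(7)! = 10080.
Subtracting, 40320 − 10080 = 30240.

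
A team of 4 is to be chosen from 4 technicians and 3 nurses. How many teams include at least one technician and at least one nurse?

Unrestricted: C(7,4) = 35 ways to pick any 4 of the 7.
Subtract selections that omit an entire group: no technicians → C(3,4) = 0; no nurses → C(4,4) = 1.
Both groups omitted at once is impossible, so 35 − 1 = 34.

34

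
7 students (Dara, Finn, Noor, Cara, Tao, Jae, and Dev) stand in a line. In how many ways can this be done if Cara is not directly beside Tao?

There are 7! = 5040 arrangements in all. If Cara and Tao are adjacent, merging them into one block gives 2·(6)! = 1440 arrangements.
Complementary counting: 5040 − 1440 = 3600.

3600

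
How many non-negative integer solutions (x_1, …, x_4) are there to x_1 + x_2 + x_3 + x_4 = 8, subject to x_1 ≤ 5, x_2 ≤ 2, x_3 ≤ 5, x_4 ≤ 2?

Ignoring the caps, the number of non-negative solutions to x_1+…+x_4 = 8 is C(11,3) = 165.
Subtract solutions that violate a single cap (substitute x_i' = x_i − (cap_i+1)): x_1 ≥ 6 gives C(5,3) = 10; x_2 ≥ 3 gives C(8,3) = 56; x_3 ≥ 6 gives C(5,3) = 10; x_4 ≥ 3 gives C(8,3) = 56. Together 132.
Add back pairs where two caps are both exceeded: 0 + 0 + 0 + 0 + 10 + 0 = 10.
By inclusion–exclusion the count is 165 − 132 + 10 = 43.

43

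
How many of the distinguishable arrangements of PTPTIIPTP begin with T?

With the first slot taken by T, it remains to arrange the other 8 letters (PPTIIPTP).
Those 8 letters have I appearing twice, P appearing 4 times, and T appearing twice, giving (8)!/(4!·2!·2!) = 420.

420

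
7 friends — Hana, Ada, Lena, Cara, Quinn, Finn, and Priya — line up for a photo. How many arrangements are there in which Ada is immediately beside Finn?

1440

Treat {Ada, Finn} as a single unit. There are 6 units to order, and the pair itself can be ordered 2 ways.
So the count is 2·(6)! = 1440.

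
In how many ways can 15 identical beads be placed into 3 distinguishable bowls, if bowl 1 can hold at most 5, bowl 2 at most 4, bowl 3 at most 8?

By stars and bars, unrestricted non-negative solutions to x_1+…+x_3 = 15 number C(15+2,2) = 136.
Subtract solutions that violate a single cap (substitute x_i' = x_i − (cap_i+1)): x_1 ≥ 6 gives C(11,2) = 55; x_2 ≥ 5 gives C(12,2) = 66; x_3 ≥ 9 gives C(8,2) = 28. Together 149.
Add back pairs where two caps are both exceeded: 15 + 1 + 3 = 19.
By inclusion–exclusion the count is 136 − 149 + 19 = 6.

6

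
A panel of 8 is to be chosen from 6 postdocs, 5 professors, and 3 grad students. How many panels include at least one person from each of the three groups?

2828

Unrestricted: C(14,8) = 3003 ways to pick any 8 of the 14.
Selections missing a whole group: no postdocs → C(8,8) = 1; no professors → C(9,8) = 9; no grad students → C(11,8) = 165.
Add back selections omitting two groups (i.e. drawn from a single group): C(6,8) + C(5,8) + C(3,8) = 0.
By inclusion–exclusion: 3003 − 175 + 0 = 2828.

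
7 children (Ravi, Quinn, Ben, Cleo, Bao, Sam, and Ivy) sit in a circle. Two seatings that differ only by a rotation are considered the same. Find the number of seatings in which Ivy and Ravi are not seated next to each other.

All circular seatings of 7 people number (6)! = 720.
Seatings with Ivy beside Ravi: treat them as a block with 2 internal orders, giving 2 × (5)! = 240.
Subtracting, 720 − 240 = 480.

480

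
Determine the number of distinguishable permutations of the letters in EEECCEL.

The 7 letters of EEECCEL have repeats: C appearing twice and E appearing 4 times.
Dividing 7! = 5040 by 4!·2! = 48 for the repeated letters gives 105.

105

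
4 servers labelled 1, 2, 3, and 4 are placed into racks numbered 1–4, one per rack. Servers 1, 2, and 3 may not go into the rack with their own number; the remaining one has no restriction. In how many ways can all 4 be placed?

11

Let Aᵢ (for i ∈ {1, 2, 3}) be the placements that put server i in its forbidden rack. Any j of these fix j positions, leaving (4−j)! ways to fill the rest, and there are C(3,j) ways to pick which j.
By inclusion–exclusion, the number of valid placements is Σ_{j=0}^{3} (−1)^j C(3,j)·(4−j)!.
Computing: 24 − 18 + 6 − 1 = 11.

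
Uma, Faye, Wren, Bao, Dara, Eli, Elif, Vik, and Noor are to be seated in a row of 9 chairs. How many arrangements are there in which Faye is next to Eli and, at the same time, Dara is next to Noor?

20160

Treat {Faye,Eli} as one block (2 orders) and {Dara,Noor} as another (2 orders).
That leaves 7 units to arrange: 2 × 2 × 7! = 4 × 5040 = 20160.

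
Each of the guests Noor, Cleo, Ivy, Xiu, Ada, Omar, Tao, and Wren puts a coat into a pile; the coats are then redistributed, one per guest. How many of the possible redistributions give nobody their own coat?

Let Aᵢ be the assignments in which guest i gets their own coat. We want the size of the complement of A₁∪…∪A_8.
By inclusion–exclusion this is Σ_{j=0}^{8} (−1)^j C(8,j)·(8−j)!.
Computing: 40320 − 40320 + 20160 − 6720 + 1680 − 336 + 56 − 8 + 1 = 14833.

14833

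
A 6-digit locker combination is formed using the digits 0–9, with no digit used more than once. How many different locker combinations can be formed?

151200

With no repetition, fill the 6 digits in order: 10 choices, then 9, down to 5.
That product is 10 × 9 × 8 × 7 × 6 × 5 = 151200.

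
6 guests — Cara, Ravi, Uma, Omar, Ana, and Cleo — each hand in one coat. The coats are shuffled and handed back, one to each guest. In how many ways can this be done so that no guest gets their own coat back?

Let Aᵢ be the assignments in which guest i gets their own coat. We want the size of the complement of A₁∪…∪A_6.
By inclusion–exclusion this is Σ_{j=0}^{6} (−1)^j C(6,j)·(6−j)!.
Computing: 720 − 720 + 360 − 120 + 30 − 6 + 1 = 265.

265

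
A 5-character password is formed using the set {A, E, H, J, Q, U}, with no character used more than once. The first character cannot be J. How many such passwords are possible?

600

The first character has 6−1 = 5 choices (anything except J).
The remaining 4 characters are filled from the other 5 symbols without repetition: 5 × 4 × 3 × 2 = 120.
Total: 5 × 120 = 600.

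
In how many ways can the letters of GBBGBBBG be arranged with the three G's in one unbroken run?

Treat the 3 copies of G as a single block. The multiset to arrange is then {GGG, B, B, B, B, B}, 6 items in all.
That gives (6)!/(5!) = 6 arrangements.

6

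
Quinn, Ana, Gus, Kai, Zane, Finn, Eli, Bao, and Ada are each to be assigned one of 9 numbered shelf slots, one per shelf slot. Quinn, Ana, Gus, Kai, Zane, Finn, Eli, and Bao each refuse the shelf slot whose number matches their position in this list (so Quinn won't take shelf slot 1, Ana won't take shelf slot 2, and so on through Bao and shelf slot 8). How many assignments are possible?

148329

Let Aᵢ (for 1 ≤ i ≤ 8) be the placements that put person i in their forbidden shelf slot. Any j of these fix j positions, leaving (9−j)! ways to fill the rest, and there are C(8,j) ways to pick which j.
By inclusion–exclusion, the number of valid placements is Σ_{j=0}^{8} (−1)^j C(8,j)·(9−j)!.
Computing: 362880 − 322560 + 141120 − 40320 + 8400 − 1344 + 168 − 16 + 1 = 148329.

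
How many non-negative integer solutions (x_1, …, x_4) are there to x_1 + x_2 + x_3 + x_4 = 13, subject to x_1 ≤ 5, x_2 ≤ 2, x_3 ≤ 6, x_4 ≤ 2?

By stars and bars, unrestricted non-negative solutions to x_1+…+x_4 = 13 number C(13+3,3) = 560.
Subtract solutions that violate a single cap (substitute x_i' = x_i − (cap_i+1)): x_1 ≥ 6 gives C(10,3) = 120; x_2 ≥ 3 gives C(13,3) = 286; x_3 ≥ 7 gives C(9,3) = 84; x_4 ≥ 3 gives C(13,3) = 286. Together 776.
Add back pairs where two caps are both exceeded: 35 + 1 + 35 + 20 + 120 + 20 = 231.
Subtract triples: 0 + 4 + 0 + 1 = 5.
By inclusion–exclusion the count is 560 − 776 + 231 − 5 = 10.

10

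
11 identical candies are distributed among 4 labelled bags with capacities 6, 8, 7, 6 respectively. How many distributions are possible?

By stars and bars, unrestricted non-negative solutions to x_1+…+x_4 = 11 number C(11+3,3) = 364.
Subtract solutions that violate a single cap (substitute x_i' = x_i − (cap_i+1)): x_1 ≥ 7 gives C(7,3) = 35; x_2 ≥ 9 gives C(5,3) = 10; x_3 ≥ 8 gives C(6,3) = 20; x_4 ≥ 7 gives C(7,3) = 35. Together 100.
No two caps can be exceeded simultaneously, so the pair terms are all 0.
By inclusion–exclusion the count is 364 − 100 + 0 = 264.

264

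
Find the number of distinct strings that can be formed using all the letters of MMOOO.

10

Letter multiplicities in MMOOO: M×2, O×3.
So there are 5! / (3!·2!) = 10 distinguishable arrangements.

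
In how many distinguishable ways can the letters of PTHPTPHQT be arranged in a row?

5040

Letter multiplicities in PTHPTPHQT: H×2, P×3, Q×1, T×3.
Dividing 9! = 362880 by 3!·3!·2! = 72 for the repeated letters gives 5040.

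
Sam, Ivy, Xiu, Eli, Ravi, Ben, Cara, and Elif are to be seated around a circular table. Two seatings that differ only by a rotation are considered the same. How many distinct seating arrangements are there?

Fix one person's seat to break rotational symmetry; the remaining 7 people can be arranged in (7)! = 5040 ways.

5040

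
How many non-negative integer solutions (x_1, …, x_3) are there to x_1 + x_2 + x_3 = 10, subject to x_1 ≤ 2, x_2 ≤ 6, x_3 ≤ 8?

By stars and bars, unrestricted non-negative solutions to x_1+…+x_3 = 10 number C(10+2,2) = 66.
Subtract solutions that violate a single cap (substitute x_i' = x_i − (cap_i+1)): x_1 ≥ 3 gives C(9,2) = 36; x_2 ≥ 7 gives C(5,2) = 10; x_3 ≥ 9 gives C(3,2) = 3. Together 49.
Add back pairs where two caps are both exceeded: 1 + 0 + 0 = 1.
By inclusion–exclusion the count is 66 − 49 + 1 = 18.

18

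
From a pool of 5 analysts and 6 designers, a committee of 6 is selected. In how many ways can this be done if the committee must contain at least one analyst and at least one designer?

Total 6-person selections from all 11: C(11,6) = 462.
Subtract selections that omit an entire group: no analysts → C(6,6) = 1; no designers → C(5,6) = 0.
Both groups omitted at once is impossible, so 462 − 1 = 461.

461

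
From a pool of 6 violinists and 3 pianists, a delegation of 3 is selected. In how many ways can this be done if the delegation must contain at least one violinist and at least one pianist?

63

Total 3-person selections from all 9: C(9,3) = 84.
Selections missing a whole group: no violinists → C(3,3) = 1; no pianists → C(6,3) = 20.
Both groups omitted at once is impossible, so 84 − 21 = 63.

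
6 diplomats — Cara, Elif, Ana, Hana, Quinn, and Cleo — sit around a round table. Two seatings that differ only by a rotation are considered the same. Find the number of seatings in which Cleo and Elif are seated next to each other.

48

Treat {Cleo, Elif} as one unit (2 internal orders) and seat the resulting 5 units around the table: (4)! circular arrangements.
So 2 × (4)! = 2 × 24 = 48.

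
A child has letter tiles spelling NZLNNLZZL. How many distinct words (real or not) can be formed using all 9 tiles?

NZLNNLZZL has 9 letters with L appearing 3 times, N appearing 3 times, and Z appearing 3 times.
So there are 9! / (3!·3!·3!) = 1680 distinguishable arrangements.

1680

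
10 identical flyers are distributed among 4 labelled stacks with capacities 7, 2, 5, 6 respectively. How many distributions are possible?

Ignoring the caps, the number of non-negative solutions to x_1+…+x_4 = 10 is C(13,3) = 286.
Subtract solutions that violate a single cap (substitute x_i' = x_i − (cap_i+1)): x_1 ≥ 8 gives C(5,3) = 10; x_2 ≥ 3 gives C(10,3) = 120; x_3 ≥ 6 gives C(7,3) = 35; x_4 ≥ 7 gives C(6,3) = 20. Together 185.
Add back pairs where two caps are both exceeded: 0 + 0 + 0 + 4 + 1 + 0 = 5.
By inclusion–exclusion the count is 286 − 185 + 5 = 106.

106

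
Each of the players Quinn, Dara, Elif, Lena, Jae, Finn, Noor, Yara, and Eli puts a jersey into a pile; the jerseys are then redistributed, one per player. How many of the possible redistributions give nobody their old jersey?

133496

Count assignments avoiding every fixed point. For any j of the 9 players fixed to their old jersey, the other 9−j can be arranged in (9−j)! ways.
By inclusion–exclusion this is Σ_{j=0}^{9} (−1)^j C(9,j)·(9−j)!.
Computing: 362880 − 362880 + 181440 − 60480 + 15120 − 3024 + 504 − 72 + 9 − 1 = 133496.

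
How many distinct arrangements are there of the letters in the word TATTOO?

Letter multiplicities in TATTOO: A×1, O×2, T×3.
The number of distinct arrangements is 6!/(3!·2!) = 720/12 = 60.

60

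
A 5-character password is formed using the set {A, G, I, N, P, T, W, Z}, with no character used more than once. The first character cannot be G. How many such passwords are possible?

The first character has 8−1 = 7 choices (anything except G).
The remaining 4 characters are filled from the other 7 symbols without repetition: 7 × 6 × 5 × 4 = 840.
Total: 7 × 840 = 5880.

5880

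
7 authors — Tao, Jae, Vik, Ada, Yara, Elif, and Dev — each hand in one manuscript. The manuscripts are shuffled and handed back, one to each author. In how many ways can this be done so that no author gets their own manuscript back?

Count assignments avoiding every fixed point. For any j of the 7 authors fixed to their own manuscript, the other 7−j can be arranged in (7−j)! ways.
By inclusion–exclusion this is Σ_{j=0}^{7} (−1)^j C(7,j)·(7−j)!.
Computing: 5040 − 5040 + 2520 − 840 + 210 − 42 + 7 − 1 = 1854.

1854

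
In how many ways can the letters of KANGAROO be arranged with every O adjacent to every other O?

2520

Treat the 2 copies of O as a single block. The multiset to arrange is then {OO, A, A, G, K, N, R}, 7 items in all.
That gives (7)!/(2!) = 2520 arrangements.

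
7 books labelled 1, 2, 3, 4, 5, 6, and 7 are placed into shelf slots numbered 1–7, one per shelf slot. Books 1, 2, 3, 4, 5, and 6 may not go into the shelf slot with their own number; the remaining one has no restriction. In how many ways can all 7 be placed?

Let Aᵢ (for 1 ≤ i ≤ 6) be the placements that put book i in its forbidden shelf slot. Any j of these fix j positions, leaving (7−j)! ways to fill the rest, and there are C(6,j) ways to pick which j.
By inclusion–exclusion, the number of valid placements is Σ_{j=0}^{6} (−1)^j C(6,j)·(7−j)!.
Computing: 5040 − 4320 + 1800 − 480 + 90 − 12 + 1 = 2119.

2119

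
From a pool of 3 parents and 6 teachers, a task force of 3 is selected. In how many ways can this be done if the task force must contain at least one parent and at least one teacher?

Unrestricted: C(9,3) = 84 ways to pick any 3 of the 9.
Selections missing a whole group: no parents → C(6,3) = 20; no teachers → C(3,3) = 1.
Both groups omitted at once is impossible, so 84 − 21 = 63.

63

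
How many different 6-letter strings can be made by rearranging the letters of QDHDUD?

Letter multiplicities in QDHDUD: D×3, H×1, Q×1, U×1.
So there are 6! / (3!) = 120 distinguishable arrangements.

120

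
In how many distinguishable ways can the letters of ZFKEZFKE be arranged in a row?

The 8 letters of ZFKEZFKE have repeats: E appearing twice, F appearing twice, K appearing twice, and Z appearing twice.
Dividing 8! = 40320 by 2!·2!·2!·2! = 16 for the repeated letters gives 2520.

2520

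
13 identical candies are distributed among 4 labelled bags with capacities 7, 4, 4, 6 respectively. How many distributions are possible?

120

Without the upper bounds there are C(16,3) = 560 ways to split 13 among 4 bags.
Subtract solutions that violate a single cap (substitute x_i' = x_i − (cap_i+1)): x_1 ≥ 8 gives C(8,3) = 56; x_2 ≥ 5 gives C(11,3) = 165; x_3 ≥ 5 gives C(11,3) = 165; x_4 ≥ 7 gives C(9,3) = 84. Together 470.
Add back pairs where two caps are both exceeded: 1 + 1 + 0 + 20 + 4 + 4 = 30.
By inclusion–exclusion the count is 560 − 470 + 30 = 120.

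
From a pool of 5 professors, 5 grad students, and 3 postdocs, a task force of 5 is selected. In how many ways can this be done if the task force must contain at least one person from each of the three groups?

925

Total 5-person selections from all 13: C(13,5) = 1287.
Subtract selections that omit an entire group: no professors → C(8,5) = 56; no grad students → C(8,5) = 56; no postdocs → C(10,5) = 252.
Add back selections omitting two groups (i.e. drawn from a single group): C(5,5) + C(5,5) + C(3,5) = 2.
By inclusion–exclusion: 1287 − 364 + 2 = 925.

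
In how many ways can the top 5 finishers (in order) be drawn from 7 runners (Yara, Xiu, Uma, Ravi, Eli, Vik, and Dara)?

2520

This is an ordered selection of 5 from 7: P(7,5).
That gives 7 × 6 × 5 × 4 × 3 = 2520.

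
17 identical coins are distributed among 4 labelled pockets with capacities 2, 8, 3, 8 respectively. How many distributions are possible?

30

Without the upper bounds there are C(20,3) = 1140 ways to split 17 among 4 pockets.
Subtract solutions that violate a single cap (substitute x_i' = x_i − (cap_i+1)): x_1 ≥ 3 gives C(17,3) = 680; x_2 ≥ 9 gives C(11,3) = 165; x_3 ≥ 4 gives C(16,3) = 560; x_4 ≥ 9 gives C(11,3) = 165. Together 1570.
Add back pairs where two caps are both exceeded: 56 + 286 + 56 + 35 + 0 + 35 = 468.
Subtract triples: 4 + 0 + 4 + 0 = 8.
By inclusion–exclusion the count is 1140 − 1570 + 468 − 8 = 30.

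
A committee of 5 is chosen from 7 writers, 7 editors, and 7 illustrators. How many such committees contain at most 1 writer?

9009

Split by how many writers are chosen (0 through 1).
Sum: C(7,0)·C(14,5) + C(7,1)·C(14,4) = 2002 + 7007 = 9009.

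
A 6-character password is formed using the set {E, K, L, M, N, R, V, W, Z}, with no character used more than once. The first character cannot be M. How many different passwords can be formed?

The first character has 9−1 = 8 choices (anything except M).
The remaining 5 characters are filled from the other 8 symbols without repetition: 8 × 7 × 6 × 5 × 4 = 6720.
Total: 8 × 6720 = 53760.

53760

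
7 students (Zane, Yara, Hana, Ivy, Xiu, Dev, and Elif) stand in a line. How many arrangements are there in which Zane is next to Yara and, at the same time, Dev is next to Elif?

Treat {Zane,Yara} as one block (2 orders) and {Dev,Elif} as another (2 orders).
That leaves 5 units to arrange: 2 × 2 × 5! = 4 × 120 = 480.

480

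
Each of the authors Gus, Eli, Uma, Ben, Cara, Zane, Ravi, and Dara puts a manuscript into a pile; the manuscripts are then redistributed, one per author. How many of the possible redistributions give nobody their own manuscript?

Count assignments avoiding every fixed point. For any j of the 8 authors fixed to their own manuscript, the other 8−j can be arranged in (8−j)! ways.
By inclusion–exclusion this is Σ_{j=0}^{8} (−1)^j C(8,j)·(8−j)!.
Computing: 40320 − 40320 + 20160 − 6720 + 1680 − 336 + 56 − 8 + 1 = 14833.

14833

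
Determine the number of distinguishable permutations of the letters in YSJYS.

30

YSJYS has 5 letters with S appearing twice and Y appearing twice.
So there are 5! / (2!·2!) = 30 distinguishable arrangements.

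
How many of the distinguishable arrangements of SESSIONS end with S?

With the last slot taken by S, it remains to arrange the other 7 letters (ESSIONS).
Those 7 letters have S appearing 3 times, giving (7)!/(3!) = 840.

840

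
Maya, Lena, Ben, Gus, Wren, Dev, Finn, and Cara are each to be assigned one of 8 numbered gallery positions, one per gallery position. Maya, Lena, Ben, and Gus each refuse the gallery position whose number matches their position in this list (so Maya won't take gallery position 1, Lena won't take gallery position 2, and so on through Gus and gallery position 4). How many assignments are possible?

24024

Let Aᵢ (for 1 ≤ i ≤ 4) be the placements that put person i in their forbidden gallery position. Any j of these fix j positions, leaving (8−j)! ways to fill the rest, and there are C(4,j) ways to pick which j.
By inclusion–exclusion, the number of valid placements is Σ_{j=0}^{4} (−1)^j C(4,j)·(8−j)!.
Computing: 40320 − 20160 + 4320 − 480 + 24 = 24024.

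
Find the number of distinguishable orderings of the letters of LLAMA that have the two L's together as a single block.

12

Treat the 2 copies of L as a single block. The multiset to arrange is then {LL, A, A, M}, 4 items in all.
That gives (4)!/(2!) = 12 arrangements.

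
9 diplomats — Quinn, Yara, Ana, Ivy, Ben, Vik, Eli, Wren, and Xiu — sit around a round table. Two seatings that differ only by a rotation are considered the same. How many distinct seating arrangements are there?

40320

Fix one person's seat to break rotational symmetry; the remaining 8 people can be arranged in (8)! = 40320 ways.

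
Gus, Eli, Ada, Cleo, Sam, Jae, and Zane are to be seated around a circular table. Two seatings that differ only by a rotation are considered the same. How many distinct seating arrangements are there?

Seat Gus anywhere (absorbing the rotational symmetry), then permute the other 6: (6)! = 720.

720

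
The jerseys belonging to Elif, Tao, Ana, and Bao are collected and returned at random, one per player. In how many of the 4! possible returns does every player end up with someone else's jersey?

This is the derangement count D_4: permutations of 4 items with no fixed point.
By inclusion–exclusion this is Σ_{j=0}^{4} (−1)^j C(4,j)·(4−j)!.
Computing: 24 − 24 + 12 − 4 + 1 = 9.

9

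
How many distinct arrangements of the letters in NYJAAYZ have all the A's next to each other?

Treat the 2 copies of A as a single block. The multiset to arrange is then {AA, J, N, Y, Y, Z}, 6 items in all.
That gives (6)!/(2!) = 360 arrangements.

360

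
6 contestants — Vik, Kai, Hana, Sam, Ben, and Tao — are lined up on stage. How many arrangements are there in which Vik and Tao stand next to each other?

Glue Vik and Tao into one block (2 internal orders), leaving 5 units to arrange in a row.
So the count is 2·(5)! = 240.

240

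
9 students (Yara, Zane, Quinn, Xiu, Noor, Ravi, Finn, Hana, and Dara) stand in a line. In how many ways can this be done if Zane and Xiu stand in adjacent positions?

Glue Zane and Xiu into one block (2 internal orders), leaving 8 units to arrange in a row.
So the count is 2·(8)! = 80640.

80640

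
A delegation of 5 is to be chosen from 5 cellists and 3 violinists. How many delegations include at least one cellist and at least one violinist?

55

With no constraint there are C(8,5) = 56 possible selections.
Subtract selections that omit an entire group: no cellists → C(3,5) = 0; no violinists → C(5,5) = 1.
Both groups omitted at once is impossible, so 56 − 1 = 55.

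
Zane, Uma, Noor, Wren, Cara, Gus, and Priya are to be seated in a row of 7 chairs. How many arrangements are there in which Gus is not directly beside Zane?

3600

There are 7! = 5040 arrangements in all. If Gus and Zane are adjacent, merging them into one block gives 2·(6)! = 1440 arrangements.
So 5040 − 1440 = 3600 arrangements keep them apart.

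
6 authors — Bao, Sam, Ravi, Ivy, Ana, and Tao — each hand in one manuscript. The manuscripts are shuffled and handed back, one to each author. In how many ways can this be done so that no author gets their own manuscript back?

This is the derangement count D_6: permutations of 6 items with no fixed point.
By inclusion–exclusion this is Σ_{j=0}^{6} (−1)^j C(6,j)·(6−j)!.
Computing: 720 − 720 + 360 − 120 + 30 − 6 + 1 = 265.

265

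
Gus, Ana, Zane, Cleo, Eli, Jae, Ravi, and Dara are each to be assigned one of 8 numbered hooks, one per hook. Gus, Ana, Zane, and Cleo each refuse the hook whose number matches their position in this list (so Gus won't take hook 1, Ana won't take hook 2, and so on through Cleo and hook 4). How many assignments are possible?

24024

Let Aᵢ (for 1 ≤ i ≤ 4) be the placements that put person i in their forbidden hook. Any j of these fix j positions, leaving (8−j)! ways to fill the rest, and there are C(4,j) ways to pick which j.
By inclusion–exclusion, the number of valid placements is Σ_{j=0}^{4} (−1)^j C(4,j)·(8−j)!.
Computing: 40320 − 20160 + 4320 − 480 + 24 = 24024.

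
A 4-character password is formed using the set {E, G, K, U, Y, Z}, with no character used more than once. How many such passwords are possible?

With no repetition, fill the 4 characters in order: 6 choices, then 5, down to 3.
6 × 5 × 4 × 3 = 360.

360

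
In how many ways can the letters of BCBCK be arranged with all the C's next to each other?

12

Treat the 2 copies of C as a single block. The multiset to arrange is then {CC, B, B, K}, 4 items in all.
That gives (4)!/(2!) = 12 arrangements.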